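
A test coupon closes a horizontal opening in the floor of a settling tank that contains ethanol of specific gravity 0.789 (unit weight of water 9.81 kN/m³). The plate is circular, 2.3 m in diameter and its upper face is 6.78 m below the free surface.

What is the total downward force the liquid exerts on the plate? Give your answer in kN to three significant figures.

F ≈ 218 kN

γ = 0.789 × 9.81 = 7.74009 kN/m³.
The plate is horizontal, so pressure is uniform at p = γ·h = 7.74009 × 6.78 = 52.4778 kN/m².
A = π(1.15)² = 4.15476 m².
F = p·A = 52.4778 × 4.15476 = 218.033 kN.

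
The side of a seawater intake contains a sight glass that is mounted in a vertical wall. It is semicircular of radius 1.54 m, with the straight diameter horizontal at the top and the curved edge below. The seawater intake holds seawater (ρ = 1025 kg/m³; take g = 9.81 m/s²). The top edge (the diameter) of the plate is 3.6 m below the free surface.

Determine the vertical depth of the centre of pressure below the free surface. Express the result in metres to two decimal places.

h_p = 4.29 m

γ = ρg = 1025 × 9.81 / 1000 = 10.05525 kN/m³.
The centroid of a semicircle lies 4r/(3π) = 0.653596 m from the diameter, here below the top edge, so the centroid depth is h_c = 3.6 + 0.653596 = 4.2536 m.
A = πr²/2 = π × 1.54²/2 = 3.7253 m².
Resultant F = γ·h_c·A = 10.05525 × 4.2536 × 3.7253 = 159.335 kN.
I_c = (π/8 − 8/(9π))·r⁴ = 0.109757 × 1.54⁴ = 0.617327 m⁴.
Centre of pressure: y_p = y_c + I_c/(y_c·A) = 4.2536 + 0.617327/(4.2536 × 3.7253) = 4.2536 + 0.0389581 = 4.29256 m along the plane.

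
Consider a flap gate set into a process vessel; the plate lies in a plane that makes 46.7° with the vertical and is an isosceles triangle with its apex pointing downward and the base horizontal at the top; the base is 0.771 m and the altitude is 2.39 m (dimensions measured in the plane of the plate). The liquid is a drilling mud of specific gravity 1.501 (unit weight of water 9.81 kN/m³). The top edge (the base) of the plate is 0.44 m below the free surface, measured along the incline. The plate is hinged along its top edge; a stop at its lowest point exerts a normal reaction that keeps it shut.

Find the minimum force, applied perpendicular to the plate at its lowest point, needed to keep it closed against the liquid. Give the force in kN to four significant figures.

P ≈ 5.071 kN

γ = 1.501 × 9.81 = 14.72481 kN/m³.
The plate makes 46.7° with the vertical, i.e. θ = 90° − 46.7° = 43.3° to the horizontal. Measuring y along the incline from the free-surface line, vertical depth h = y·sinθ with sinθ = 0.685818.
With the apex down, the centroid sits h/3 = 2.39/3 = 0.796667 m below the base (the top edge), so y_c = 0.44 + 0.796667 = 1.23667 m and h_c = 1.23667 × 0.685818 = 0.848131 m.
A = ½ × 0.771 × 2.39 = 0.921345 m².
Resultant F = γ·h_c·A = 14.72481 × 0.848131 × 0.921345 = 11.5063 kN.
I_c = b·h³/36 = 0.771 × 2.39³/36 = 0.292379 m⁴.
Centre of pressure: y_p = y_c + I_c/(y_c·A) = 1.23667 + 0.292379/(1.23667 × 0.921345) = 1.23667 + 0.256608 = 1.49328 m along the plane.
The resultant acts 0.796667 + 0.256608 = 1.05327 m (along the plate) below the hinge at the top edge, so the moment about the hinge is M = F × 1.05327 = 11.5063 × 1.05327 = 12.1192 kN·m.
A normal force at the bottom, 2.39 m from the hinge, must supply this moment: P = 12.1192/2.39 = 5.07079 kN.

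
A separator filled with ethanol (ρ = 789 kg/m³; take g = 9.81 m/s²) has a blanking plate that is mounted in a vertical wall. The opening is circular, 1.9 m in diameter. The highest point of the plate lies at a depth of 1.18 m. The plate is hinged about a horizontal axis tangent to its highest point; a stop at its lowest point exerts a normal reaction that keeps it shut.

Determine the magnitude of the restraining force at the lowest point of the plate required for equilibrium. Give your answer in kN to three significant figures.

γ = ρg = 789 × 9.81 / 1000 = 7.74009 kN/m³.
The centroid is at the centre, 0.95 m below the top of the plate, so the centroid depth is h_c = 1.18 + 0.95 = 2.13 m.
A = π(0.95)² = 2.83529 m².
Resultant F = γ·h_c·A = 7.74009 × 2.13 × 2.83529 = 46.7437 kN.
I_c = πr⁴/4 = π × 0.95⁴/4 = 0.639712 m⁴.
Centre of pressure: y_p = y_c + I_c/(y_c·A) = 2.13 + 0.639712/(2.13 × 2.83529) = 2.13 + 0.105927 = 2.23593 m along the plane.
The resultant acts 0.95 + 0.105927 = 1.05593 m (along the plate) below the hinge at the top edge, so the moment about the hinge is M = F × 1.05593 = 46.7437 × 1.05593 = 49.3581 kN·m.
A normal force at the bottom, 1.9 m from the hinge, must supply this moment: P = 49.3581/1.9 = 25.9779 kN.

P ≈ 26.0 kN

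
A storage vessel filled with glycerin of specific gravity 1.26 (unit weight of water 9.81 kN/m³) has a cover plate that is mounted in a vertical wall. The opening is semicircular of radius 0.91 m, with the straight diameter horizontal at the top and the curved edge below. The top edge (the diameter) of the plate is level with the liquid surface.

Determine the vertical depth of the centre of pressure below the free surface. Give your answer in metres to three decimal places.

γ = 1.26 × 9.81 = 12.3606 kN/m³.
The centroid of a semicircle lies 4r/(3π) = 0.386216 m from the diameter, here below the top edge, so the centroid depth is h_c = 0.386216 m.
A = πr²/2 = π × 0.91²/2 = 1.30078 m².
Resultant F = γ·h_c·A = 12.3606 × 0.386216 × 1.30078 = 6.20974 kN.
I_c = (π/8 − 8/(9π))·r⁴ = 0.109757 × 0.91⁴ = 0.0752658 m⁴.
Centre of pressure: y_p = y_c + I_c/(y_c·A) = 0.386216 + 0.0752658/(0.386216 × 1.30078) = 0.386216 + 0.149818 = 0.536034 m along the plane.

h_p = 0.536 m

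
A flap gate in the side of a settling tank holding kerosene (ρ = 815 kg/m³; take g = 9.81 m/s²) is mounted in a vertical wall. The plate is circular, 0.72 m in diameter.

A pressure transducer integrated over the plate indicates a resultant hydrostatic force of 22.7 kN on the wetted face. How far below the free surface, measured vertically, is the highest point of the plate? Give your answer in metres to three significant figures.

d_top ≈ 6.61 m

γ = ρg = 815 × 9.81 / 1000 = 7.99515 kN/m³.
A = π(0.36)² = 0.40715 m².
From F = γ·h_c·A, the centroid depth is h_c = 22.7/(7.99515 × 0.40715) = 6.9734 m.
The centroid is at the centre, 0.36 m below the top of the plate, so the highest point sits at h_top = 6.9734 − 0.36 = 6.6134 m below the surface.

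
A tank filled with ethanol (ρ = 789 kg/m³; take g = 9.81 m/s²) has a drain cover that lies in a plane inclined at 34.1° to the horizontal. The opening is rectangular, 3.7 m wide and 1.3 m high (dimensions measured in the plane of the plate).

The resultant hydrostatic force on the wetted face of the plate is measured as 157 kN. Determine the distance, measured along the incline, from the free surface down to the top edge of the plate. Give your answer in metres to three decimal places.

y_top ≈ 6.872 m

γ = ρg = 789 × 9.81 / 1000 = 7.74009 kN/m³.
A = 3.7 × 1.3 = 4.81 m².
From F = γ·h_c·A, the centroid depth is h_c = 157/(7.74009 × 4.81) = 4.21705 m.
Let θ = 34.1° be the plate's angle to the horizontal; measure y along the incline from where the plane meets the free surface. Vertical depth h = y·sinθ with sinθ = 0.560639.
Along the incline, y_c = h_c/sinθ = 4.21705/0.560639 = 7.52186 m.
The centroid lies 1.3/2 = 0.65 m below the top edge, so the top edge sits at y_top = 7.52186 − 0.65 = 6.87186 m along the incline.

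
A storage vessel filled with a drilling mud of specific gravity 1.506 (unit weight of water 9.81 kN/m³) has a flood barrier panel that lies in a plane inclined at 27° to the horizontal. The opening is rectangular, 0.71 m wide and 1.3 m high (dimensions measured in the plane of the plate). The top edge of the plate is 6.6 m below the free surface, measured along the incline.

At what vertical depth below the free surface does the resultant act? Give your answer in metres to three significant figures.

h_p = 3.30 m

γ = 1.506 × 9.81 = 14.77386 kN/m³.
Let θ = 27° be the plate's angle to the horizontal; measure y along the incline from where the plane meets the free surface. Vertical depth h = y·sinθ with sinθ = 0.453990.
The centroid lies 1.3/2 = 0.65 m below the top edge, so y_c = 6.6 + 0.65 = 7.25 m and h_c = 7.25 × 0.453990 = 3.29143 m.
A = 0.71 × 1.3 = 0.923 m².
Resultant F = γ·h_c·A = 14.77386 × 3.29143 × 0.923 = 44.8828 kN.
I_c = b·h³/12 = 0.71 × 1.3³/12 = 0.129989 m⁴.
Centre of pressure: y_p = y_c + I_c/(y_c·A) = 7.25 + 0.129989/(7.25 × 0.923) = 7.25 + 0.0194253 = 7.26943 m along the plane.
Vertically, h_p = y_p·sinθ = 7.26943 × 0.453990 = 3.30025 m.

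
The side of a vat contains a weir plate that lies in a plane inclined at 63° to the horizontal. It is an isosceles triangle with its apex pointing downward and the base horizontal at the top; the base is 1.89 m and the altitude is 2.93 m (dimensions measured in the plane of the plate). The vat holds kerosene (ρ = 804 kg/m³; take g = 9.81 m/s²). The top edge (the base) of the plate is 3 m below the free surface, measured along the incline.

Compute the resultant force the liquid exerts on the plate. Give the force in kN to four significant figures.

F ≈ 77.38 kN

γ = ρg = 804 × 9.81 / 1000 = 7.88724 kN/m³.
Let θ = 63° be the plate's angle to the horizontal; measure y along the incline from where the plane meets the free surface. Vertical depth h = y·sinθ with sinθ = 0.891007.
With the apex down, the centroid sits h/3 = 2.93/3 = 0.976667 m below the base (the top edge), so y_c = 3 + 0.976667 = 3.97667 m and h_c = 3.97667 × 0.891007 = 3.54324 m.
A = ½ × 1.89 × 2.93 = 2.76885 m².
Resultant F = γ·h_c·A = 7.88724 × 3.54324 × 2.76885 = 77.3793 kN.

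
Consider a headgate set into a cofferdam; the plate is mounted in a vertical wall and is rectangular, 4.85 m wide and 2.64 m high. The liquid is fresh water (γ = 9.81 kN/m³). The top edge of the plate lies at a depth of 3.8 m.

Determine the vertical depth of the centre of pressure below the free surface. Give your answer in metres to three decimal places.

h_p = 5.233 m

γ = 9.81 kN/m³.
The centroid lies 2.64/2 = 1.32 m below the top edge, so the centroid depth is h_c = 3.8 + 1.32 = 5.12 m.
A = 4.85 × 2.64 = 12.804 m².
Resultant F = γ·h_c·A = 9.81 × 5.12 × 12.804 = 643.109 kN.
I_c = b·h³/12 = 4.85 × 2.64³/12 = 7.43656 m⁴.
Centre of pressure: y_p = y_c + I_c/(y_c·A) = 5.12 + 7.43656/(5.12 × 12.804) = 5.12 + 0.113437 = 5.23344 m along the plane.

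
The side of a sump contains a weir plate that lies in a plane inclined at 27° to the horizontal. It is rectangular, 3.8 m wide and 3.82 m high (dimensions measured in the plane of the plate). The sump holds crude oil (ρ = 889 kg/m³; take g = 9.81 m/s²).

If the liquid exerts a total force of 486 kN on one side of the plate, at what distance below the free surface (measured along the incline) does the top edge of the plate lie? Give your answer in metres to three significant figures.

y_top ≈ 6.55 m

γ = ρg = 889 × 9.81 / 1000 = 8.72109 kN/m³.
A = 3.8 × 3.82 = 14.516 m².
From F = γ·h_c·A, the centroid depth is h_c = 486/(8.72109 × 14.516) = 3.839 m.
Let θ = 27° be the plate's angle to the horizontal; measure y along the incline from where the plane meets the free surface. Vertical depth h = y·sinθ with sinθ = 0.453990.
Along the incline, y_c = h_c/sinθ = 3.839/0.453990 = 8.45613 m.
The centroid lies 3.82/2 = 1.91 m below the top edge, so the top edge sits at y_top = 8.45613 − 1.91 = 6.54613 m along the incline.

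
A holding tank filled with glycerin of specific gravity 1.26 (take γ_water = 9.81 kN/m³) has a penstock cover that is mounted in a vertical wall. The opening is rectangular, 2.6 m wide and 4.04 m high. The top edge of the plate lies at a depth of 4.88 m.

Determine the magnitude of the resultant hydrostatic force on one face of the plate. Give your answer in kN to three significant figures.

F ≈ 896 kN

γ = 1.26 × 9.81 = 12.3606 kN/m³.
The centroid lies 4.04/2 = 2.02 m below the top edge, so the centroid depth is h_c = 4.88 + 2.02 = 6.9 m.
A = 2.6 × 4.04 = 10.504 m².
Resultant F = γ·h_c·A = 12.3606 × 6.9 × 10.504 = 895.867 kN.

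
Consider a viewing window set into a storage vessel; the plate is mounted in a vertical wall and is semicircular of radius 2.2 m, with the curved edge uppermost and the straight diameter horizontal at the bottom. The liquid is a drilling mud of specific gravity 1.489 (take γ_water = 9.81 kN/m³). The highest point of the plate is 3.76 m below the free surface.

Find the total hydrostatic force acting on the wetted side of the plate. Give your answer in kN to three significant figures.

γ = 1.489 × 9.81 = 14.60709 kN/m³.
The centroid lies 4r/(3π) = 0.933709 m above the diameter, so r − 4r/(3π) = 2.2 − 0.933709 = 1.26629 m below the topmost point, so the centroid depth is h_c = 3.76 + 1.26629 = 5.02629 m.
A = πr²/2 = π × 2.2²/2 = 7.60265 m².
Resultant F = γ·h_c·A = 14.60709 × 5.02629 × 7.60265 = 558.183 kN.

F ≈ 558 kN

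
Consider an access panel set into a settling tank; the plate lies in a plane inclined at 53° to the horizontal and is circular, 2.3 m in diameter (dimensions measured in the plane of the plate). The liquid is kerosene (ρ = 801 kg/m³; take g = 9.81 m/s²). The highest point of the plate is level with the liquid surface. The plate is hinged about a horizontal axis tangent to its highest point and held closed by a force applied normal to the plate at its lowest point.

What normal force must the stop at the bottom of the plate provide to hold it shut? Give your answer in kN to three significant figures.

γ = ρg = 801 × 9.81 / 1000 = 7.85781 kN/m³.
Let θ = 53° be the plate's angle to the horizontal; measure y along the incline from where the plane meets the free surface. Vertical depth h = y·sinθ with sinθ = 0.798636.
The centroid is at the centre, 1.15 m below the top of the plate, so y_c = 1.15 m and h_c = 1.15 × 0.798636 = 0.918431 m.
A = π(1.15)² = 4.15476 m².
Resultant F = γ·h_c·A = 7.85781 × 0.918431 × 4.15476 = 29.9843 kN.
I_c = πr⁴/4 = π × 1.15⁴/4 = 1.37367 m⁴.
Centre of pressure: y_p = y_c + I_c/(y_c·A) = 1.15 + 1.37367/(1.15 × 4.15476) = 1.15 + 0.287501 = 1.4375 m along the plane.
The resultant acts 1.15 + 0.287501 = 1.4375 m (along the plate) below the hinge at the top edge, so the moment about the hinge is M = F × 1.4375 = 29.9843 × 1.4375 = 43.1024 kN·m.
A normal force at the bottom, 2.3 m from the hinge, must supply this moment: P = 43.1024/2.3 = 18.7402 kN.

P ≈ 18.7 kN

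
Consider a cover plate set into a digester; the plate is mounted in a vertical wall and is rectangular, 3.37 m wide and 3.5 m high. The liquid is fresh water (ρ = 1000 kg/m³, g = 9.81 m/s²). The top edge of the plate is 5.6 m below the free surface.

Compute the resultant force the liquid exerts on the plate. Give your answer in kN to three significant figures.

γ = ρg = 1000 × 9.81 = 9810 N/m³ = 9.81 kN/m³.
The centroid lies 3.5/2 = 1.75 m below the top edge, so the centroid depth is h_c = 5.6 + 1.75 = 7.35 m.
A = 3.37 × 3.5 = 11.795 m².
Resultant F = γ·h_c·A = 9.81 × 7.35 × 11.795 = 850.461 kN.

F ≈ 850 kN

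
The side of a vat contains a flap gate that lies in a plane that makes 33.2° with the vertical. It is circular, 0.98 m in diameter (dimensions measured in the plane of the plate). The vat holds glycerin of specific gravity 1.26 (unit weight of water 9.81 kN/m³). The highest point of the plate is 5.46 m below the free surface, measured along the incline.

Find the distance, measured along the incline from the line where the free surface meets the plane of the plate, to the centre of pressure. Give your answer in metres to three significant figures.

y_p = 5.96 m

γ = 1.26 × 9.81 = 12.3606 kN/m³.
The plate makes 33.2° with the vertical, i.e. θ = 90° − 33.2° = 56.8° to the horizontal. Measuring y along the incline from the free-surface line, vertical depth h = y·sinθ with sinθ = 0.836764.
The centroid is at the centre, 0.49 m below the top of the plate, so y_c = 5.46 + 0.49 = 5.95 m and h_c = 5.95 × 0.836764 = 4.97875 m.
A = π(0.49)² = 0.754296 m².
Resultant F = γ·h_c·A = 12.3606 × 4.97875 × 0.754296 = 46.4196 kN.
I_c = πr⁴/4 = π × 0.49⁴/4 = 0.0452766 m⁴.
Centre of pressure: y_p = y_c + I_c/(y_c·A) = 5.95 + 0.0452766/(5.95 × 0.754296) = 5.95 + 0.0100882 = 5.96009 m along the plane.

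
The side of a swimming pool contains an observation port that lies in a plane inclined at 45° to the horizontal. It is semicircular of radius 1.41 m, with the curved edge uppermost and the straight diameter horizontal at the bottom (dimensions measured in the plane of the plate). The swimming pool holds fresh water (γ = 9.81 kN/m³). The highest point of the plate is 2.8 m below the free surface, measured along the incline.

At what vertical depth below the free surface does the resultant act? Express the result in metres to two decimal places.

h_p = 2.58 m

γ = 9.81 kN/m³.
Let θ = 45° be the plate's angle to the horizontal; measure y along the incline from where the plane meets the free surface. Vertical depth h = y·sinθ with sinθ = 0.707107.
The centroid lies 4r/(3π) = 0.598423 m above the diameter, so r − 4r/(3π) = 1.41 − 0.598423 = 0.811577 m below the topmost point, so y_c = 2.8 + 0.811577 = 3.61158 m and h_c = 3.61158 × 0.707107 = 2.55377 m.
A = πr²/2 = π × 1.41²/2 = 3.1229 m².
Resultant F = γ·h_c·A = 9.81 × 2.55377 × 3.1229 = 78.2364 kN.
I_c = (π/8 − 8/(9π))·r⁴ = 0.109757 × 1.41⁴ = 0.433819 m⁴.
Centre of pressure: y_p = y_c + I_c/(y_c·A) = 3.61158 + 0.433819/(3.61158 × 3.1229) = 3.61158 + 0.0384639 = 3.65004 m along the plane.
Vertically, h_p = y_p·sinθ = 3.65004 × 0.707107 = 2.58097 m.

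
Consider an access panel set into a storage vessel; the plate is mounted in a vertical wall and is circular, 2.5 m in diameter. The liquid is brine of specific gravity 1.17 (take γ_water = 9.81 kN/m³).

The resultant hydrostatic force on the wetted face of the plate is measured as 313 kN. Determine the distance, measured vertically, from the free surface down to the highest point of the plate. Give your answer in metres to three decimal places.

d_top ≈ 4.305 m

γ = 1.17 × 9.81 = 11.4777 kN/m³.
A = π(1.25)² = 4.90874 m².
From F = γ·h_c·A, the centroid depth is h_c = 313/(11.4777 × 4.90874) = 5.55545 m.
The centroid is at the centre, 1.25 m below the top of the plate, so the highest point sits at h_top = 5.55545 − 1.25 = 4.30545 m below the surface.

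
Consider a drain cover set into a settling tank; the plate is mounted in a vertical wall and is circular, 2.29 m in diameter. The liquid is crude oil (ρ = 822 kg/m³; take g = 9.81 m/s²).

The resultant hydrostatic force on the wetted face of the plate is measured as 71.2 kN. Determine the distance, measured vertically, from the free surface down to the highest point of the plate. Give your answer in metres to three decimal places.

d_top ≈ 0.999 m

γ = ρg = 822 × 9.81 / 1000 = 8.06382 kN/m³.
A = π(1.145)² = 4.11871 m².
From F = γ·h_c·A, the centroid depth is h_c = 71.2/(8.06382 × 4.11871) = 2.14377 m.
The centroid is at the centre, 1.145 m below the top of the plate, so the highest point sits at h_top = 2.14377 − 1.145 = 0.99877 m below the surface.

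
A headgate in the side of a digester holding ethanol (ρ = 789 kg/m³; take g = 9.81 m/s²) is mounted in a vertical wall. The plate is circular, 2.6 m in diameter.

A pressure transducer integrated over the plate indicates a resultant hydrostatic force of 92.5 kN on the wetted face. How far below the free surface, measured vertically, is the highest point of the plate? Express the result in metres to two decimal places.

γ = ρg = 789 × 9.81 / 1000 = 7.74009 kN/m³.
A = π(1.3)² = 5.30929 m².
From F = γ·h_c·A, the centroid depth is h_c = 92.5/(7.74009 × 5.30929) = 2.25092 m.
The centroid is at the centre, 1.3 m below the top of the plate, so the highest point sits at h_top = 2.25092 − 1.3 = 0.95092 m below the surface.

d_top ≈ 0.95 m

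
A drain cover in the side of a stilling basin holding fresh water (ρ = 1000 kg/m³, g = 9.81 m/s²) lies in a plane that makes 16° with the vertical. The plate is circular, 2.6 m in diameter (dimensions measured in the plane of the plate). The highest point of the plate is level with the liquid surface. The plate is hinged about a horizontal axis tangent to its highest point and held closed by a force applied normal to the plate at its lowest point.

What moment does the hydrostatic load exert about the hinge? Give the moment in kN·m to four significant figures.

M ≈ 105.8 kN·m

γ = ρg = 1000 × 9.81 = 9810 N/m³ = 9.81 kN/m³.
The plate makes 16° with the vertical, i.e. θ = 90° − 16° = 74° to the horizontal. Measuring y along the incline from the free-surface line, vertical depth h = y·sinθ with sinθ = 0.961262.
The centroid is at the centre, 1.3 m below the top of the plate, so y_c = 1.3 m and h_c = 1.3 × 0.961262 = 1.24964 m.
A = π(1.3)² = 5.30929 m².
Resultant F = γ·h_c·A = 9.81 × 1.24964 × 5.30929 = 65.0864 kN.
I_c = πr⁴/4 = π × 1.3⁴/4 = 2.24318 m⁴.
Centre of pressure: y_p = y_c + I_c/(y_c·A) = 1.3 + 2.24318/(1.3 × 5.30929) = 1.3 + 0.325001 = 1.625 m along the plane.
The resultant acts 1.3 + 0.325001 = 1.625 m (along the plate) below the hinge at the top edge, so the moment about the hinge is M = F × 1.625 = 65.0864 × 1.625 = 105.765 kN·m.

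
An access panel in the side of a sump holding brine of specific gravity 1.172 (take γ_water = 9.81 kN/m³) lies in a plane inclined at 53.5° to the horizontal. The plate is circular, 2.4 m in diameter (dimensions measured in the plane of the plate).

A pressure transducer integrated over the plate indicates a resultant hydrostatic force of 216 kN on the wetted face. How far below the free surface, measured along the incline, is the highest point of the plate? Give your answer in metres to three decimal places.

y_top ≈ 3.966 m

γ = 1.172 × 9.81 = 11.49732 kN/m³.
A = π(1.2)² = 4.52389 m².
From F = γ·h_c·A, the centroid depth is h_c = 216/(11.49732 × 4.52389) = 4.15284 m.
Let θ = 53.5° be the plate's angle to the horizontal; measure y along the incline from where the plane meets the free surface. Vertical depth h = y·sinθ with sinθ = 0.803857.
Along the incline, y_c = h_c/sinθ = 4.15284/0.803857 = 5.16614 m.
The centroid is at the centre, 1.2 m below the top of the plate, so the highest point sits at y_top = 5.16614 − 1.2 = 3.96614 m along the incline.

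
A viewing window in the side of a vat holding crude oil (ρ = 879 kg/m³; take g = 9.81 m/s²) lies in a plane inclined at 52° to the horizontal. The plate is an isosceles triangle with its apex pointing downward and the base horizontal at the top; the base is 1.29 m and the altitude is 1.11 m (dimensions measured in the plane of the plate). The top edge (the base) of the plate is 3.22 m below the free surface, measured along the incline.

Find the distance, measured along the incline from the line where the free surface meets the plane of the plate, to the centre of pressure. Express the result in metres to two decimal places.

y_p = 3.61 m

γ = ρg = 879 × 9.81 / 1000 = 8.62299 kN/m³.
Let θ = 52° be the plate's angle to the horizontal; measure y along the incline from where the plane meets the free surface. Vertical depth h = y·sinθ with sinθ = 0.788011.
With the apex down, the centroid sits h/3 = 1.11/3 = 0.37 m below the base (the top edge), so y_c = 3.22 + 0.37 = 3.59 m and h_c = 3.59 × 0.788011 = 2.82896 m.
A = ½ × 1.29 × 1.11 = 0.71595 m².
Resultant F = γ·h_c·A = 8.62299 × 2.82896 × 0.71595 = 17.465 kN.
I_c = b·h³/36 = 1.29 × 1.11³/36 = 0.0490068 m⁴.
Centre of pressure: y_p = y_c + I_c/(y_c·A) = 3.59 + 0.0490068/(3.59 × 0.71595) = 3.59 + 0.0190669 = 3.60907 m along the plane.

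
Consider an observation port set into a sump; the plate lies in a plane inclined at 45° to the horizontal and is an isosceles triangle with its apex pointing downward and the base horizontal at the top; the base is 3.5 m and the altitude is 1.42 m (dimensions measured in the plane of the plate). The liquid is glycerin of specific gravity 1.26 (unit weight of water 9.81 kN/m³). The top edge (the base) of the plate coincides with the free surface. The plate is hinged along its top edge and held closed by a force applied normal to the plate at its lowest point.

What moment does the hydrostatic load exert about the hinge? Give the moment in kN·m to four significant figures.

γ = 1.26 × 9.81 = 12.3606 kN/m³.
Let θ = 45° be the plate's angle to the horizontal; measure y along the incline from where the plane meets the free surface. Vertical depth h = y·sinθ with sinθ = 0.707107.
With the apex down, the centroid sits h/3 = 1.42/3 = 0.473333 m below the base (the top edge), so y_c = 0.473333 m and h_c = 0.473333 × 0.707107 = 0.334697 m.
A = ½ × 3.5 × 1.42 = 2.485 m².
Resultant F = γ·h_c·A = 12.3606 × 0.334697 × 2.485 = 10.2806 kN.
I_c = b·h³/36 = 3.5 × 1.42³/36 = 0.278375 m⁴.
Centre of pressure: y_p = y_c + I_c/(y_c·A) = 0.473333 + 0.278375/(0.473333 × 2.485) = 0.473333 + 0.236667 = 0.71 m along the plane.
The resultant acts 0.473333 + 0.236667 = 0.71 m (along the plate) below the hinge at the top edge, so the moment about the hinge is M = F × 0.71 = 10.2806 × 0.71 = 7.29923 kN·m.

M ≈ 7.299 kN·m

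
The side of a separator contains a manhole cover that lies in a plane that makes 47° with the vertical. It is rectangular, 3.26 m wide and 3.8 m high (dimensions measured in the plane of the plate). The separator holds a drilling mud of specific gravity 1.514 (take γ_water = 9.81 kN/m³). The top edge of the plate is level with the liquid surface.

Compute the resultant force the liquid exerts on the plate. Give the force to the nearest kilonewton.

γ = 1.514 × 9.81 = 14.85234 kN/m³.
The plate makes 47° with the vertical, i.e. θ = 90° − 47° = 43° to the horizontal. Measuring y along the incline from the free-surface line, vertical depth h = y·sinθ with sinθ = 0.681998.
The centroid lies 3.8/2 = 1.9 m below the top edge, so y_c = 1.9 m and h_c = 1.9 × 0.681998 = 1.2958 m.
A = 3.26 × 3.8 = 12.388 m².
Resultant F = γ·h_c·A = 14.85234 × 1.2958 × 12.388 = 238.415 kN.

F ≈ 238 kN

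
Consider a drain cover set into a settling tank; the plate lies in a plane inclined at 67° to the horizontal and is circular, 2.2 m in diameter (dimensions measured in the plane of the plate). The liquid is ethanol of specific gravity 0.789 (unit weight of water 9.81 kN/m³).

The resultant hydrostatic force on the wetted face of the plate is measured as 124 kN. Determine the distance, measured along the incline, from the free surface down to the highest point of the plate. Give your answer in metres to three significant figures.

γ = 0.789 × 9.81 = 7.74009 kN/m³.
A = π(1.1)² = 3.80133 m².
From F = γ·h_c·A, the centroid depth is h_c = 124/(7.74009 × 3.80133) = 4.21444 m.
Let θ = 67° be the plate's angle to the horizontal; measure y along the incline from where the plane meets the free surface. Vertical depth h = y·sinθ with sinθ = 0.920505.
Along the incline, y_c = h_c/sinθ = 4.21444/0.920505 = 4.5784 m.
The centroid is at the centre, 1.1 m below the top of the plate, so the highest point sits at y_top = 4.5784 − 1.1 = 3.4784 m along the incline.

y_top ≈ 3.48 m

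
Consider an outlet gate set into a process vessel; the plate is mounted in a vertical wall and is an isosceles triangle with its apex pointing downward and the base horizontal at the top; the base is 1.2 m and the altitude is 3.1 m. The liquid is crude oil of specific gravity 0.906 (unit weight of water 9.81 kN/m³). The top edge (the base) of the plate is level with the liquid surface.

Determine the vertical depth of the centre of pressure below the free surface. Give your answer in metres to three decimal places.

γ = 0.906 × 9.81 = 8.88786 kN/m³.
With the apex down, the centroid sits h/3 = 3.1/3 = 1.03333 m below the base (the top edge), so the centroid depth is h_c = 1.03333 m.
A = ½ × 1.2 × 3.1 = 1.86 m².
Resultant F = γ·h_c·A = 8.88786 × 1.03333 × 1.86 = 17.0824 kN.
I_c = b·h³/36 = 1.2 × 3.1³/36 = 0.993033 m⁴.
Centre of pressure: y_p = y_c + I_c/(y_c·A) = 1.03333 + 0.993033/(1.03333 × 1.86) = 1.03333 + 0.516668 = 1.55 m along the plane.

h_p = 1.550 m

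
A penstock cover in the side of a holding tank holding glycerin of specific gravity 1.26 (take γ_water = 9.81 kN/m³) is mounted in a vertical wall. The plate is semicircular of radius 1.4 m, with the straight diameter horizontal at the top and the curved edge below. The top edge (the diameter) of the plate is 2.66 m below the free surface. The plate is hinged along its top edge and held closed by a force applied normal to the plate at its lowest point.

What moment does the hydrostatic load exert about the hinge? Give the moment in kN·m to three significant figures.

γ = 1.26 × 9.81 = 12.3606 kN/m³.
The centroid of a semicircle lies 4r/(3π) = 0.594178 m from the diameter, here below the top edge, so the centroid depth is h_c = 2.66 + 0.594178 = 3.25418 m.
A = πr²/2 = π × 1.4²/2 = 3.07876 m².
Resultant F = γ·h_c·A = 12.3606 × 3.25418 × 3.07876 = 123.839 kN.
I_c = (π/8 − 8/(9π))·r⁴ = 0.109757 × 1.4⁴ = 0.421642 m⁴.
Centre of pressure: y_p = y_c + I_c/(y_c·A) = 3.25418 + 0.421642/(3.25418 × 3.07876) = 3.25418 + 0.0420849 = 3.29626 m along the plane.
The resultant acts 0.594178 + 0.0420849 = 0.636263 m (along the plate) below the hinge at the top edge, so the moment about the hinge is M = F × 0.636263 = 123.839 × 0.636263 = 78.7942 kN·m.

M ≈ 78.8 kN·m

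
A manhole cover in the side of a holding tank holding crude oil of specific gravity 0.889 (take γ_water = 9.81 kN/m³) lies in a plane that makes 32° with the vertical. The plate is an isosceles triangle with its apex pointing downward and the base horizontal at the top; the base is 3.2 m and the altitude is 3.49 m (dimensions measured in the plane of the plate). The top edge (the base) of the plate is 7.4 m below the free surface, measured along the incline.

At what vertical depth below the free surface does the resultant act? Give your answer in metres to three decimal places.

γ = 0.889 × 9.81 = 8.72109 kN/m³.
The plate makes 32° with the vertical, i.e. θ = 90° − 32° = 58° to the horizontal. Measuring y along the incline from the free-surface line, vertical depth h = y·sinθ with sinθ = 0.848048.
With the apex down, the centroid sits h/3 = 3.49/3 = 1.16333 m below the base (the top edge), so y_c = 7.4 + 1.16333 = 8.56333 m and h_c = 8.56333 × 0.848048 = 7.26211 m.
A = ½ × 3.2 × 3.49 = 5.584 m².
Resultant F = γ·h_c·A = 8.72109 × 7.26211 × 5.584 = 353.654 kN.
I_c = b·h³/36 = 3.2 × 3.49³/36 = 3.77854 m⁴.
Centre of pressure: y_p = y_c + I_c/(y_c·A) = 8.56333 + 3.77854/(8.56333 × 5.584) = 8.56333 + 0.0790198 = 8.64235 m along the plane.
Vertically, h_p = y_p·sinθ = 8.64235 × 0.848048 = 7.32913 m.

h_p = 7.329 m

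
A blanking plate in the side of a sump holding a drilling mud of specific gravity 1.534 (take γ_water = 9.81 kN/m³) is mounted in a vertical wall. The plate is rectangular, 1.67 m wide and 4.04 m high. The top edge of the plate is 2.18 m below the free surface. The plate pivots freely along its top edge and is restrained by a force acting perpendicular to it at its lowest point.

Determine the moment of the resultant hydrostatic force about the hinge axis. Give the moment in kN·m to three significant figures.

γ = 1.534 × 9.81 = 15.04854 kN/m³.
The centroid lies 4.04/2 = 2.02 m below the top edge, so the centroid depth is h_c = 2.18 + 2.02 = 4.2 m.
A = 1.67 × 4.04 = 6.7468 m².
Resultant F = γ·h_c·A = 15.04854 × 4.2 × 6.7468 = 426.424 kN.
I_c = b·h³/12 = 1.67 × 4.04³/12 = 9.17655 m⁴.
Centre of pressure: y_p = y_c + I_c/(y_c·A) = 4.2 + 9.17655/(4.2 × 6.7468) = 4.2 + 0.323841 = 4.52384 m along the plane.
The resultant acts 2.02 + 0.323841 = 2.34384 m (along the plate) below the hinge at the top edge, so the moment about the hinge is M = F × 2.34384 = 426.424 × 2.34384 = 999.47 kN·m.

M ≈ 999 kN·m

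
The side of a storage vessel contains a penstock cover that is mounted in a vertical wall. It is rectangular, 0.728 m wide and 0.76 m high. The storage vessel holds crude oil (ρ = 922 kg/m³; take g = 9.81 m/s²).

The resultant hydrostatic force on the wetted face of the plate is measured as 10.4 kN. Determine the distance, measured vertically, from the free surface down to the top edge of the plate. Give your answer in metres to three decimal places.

γ = ρg = 922 × 9.81 / 1000 = 9.04482 kN/m³.
A = 0.728 × 0.76 = 0.55328 m².
From F = γ·h_c·A, the centroid depth is h_c = 10.4/(9.04482 × 0.55328) = 2.07821 m.
The centroid lies 0.76/2 = 0.38 m below the top edge, so the top edge sits at h_top = 2.07821 − 0.38 = 1.69821 m below the surface.

d_top ≈ 1.698 m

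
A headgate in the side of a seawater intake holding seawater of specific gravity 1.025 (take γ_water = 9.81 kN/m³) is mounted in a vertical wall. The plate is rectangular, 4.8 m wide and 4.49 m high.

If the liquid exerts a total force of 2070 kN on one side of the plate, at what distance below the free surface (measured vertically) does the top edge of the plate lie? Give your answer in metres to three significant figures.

d_top ≈ 7.31 m

γ = 1.025 × 9.81 = 10.05525 kN/m³.
A = 4.8 × 4.49 = 21.552 m².
From F = γ·h_c·A, the centroid depth is h_c = 2070/(10.05525 × 21.552) = 9.5519 m.
The centroid lies 4.49/2 = 2.245 m below the top edge, so the top edge sits at h_top = 9.5519 − 2.245 = 7.3069 m below the surface.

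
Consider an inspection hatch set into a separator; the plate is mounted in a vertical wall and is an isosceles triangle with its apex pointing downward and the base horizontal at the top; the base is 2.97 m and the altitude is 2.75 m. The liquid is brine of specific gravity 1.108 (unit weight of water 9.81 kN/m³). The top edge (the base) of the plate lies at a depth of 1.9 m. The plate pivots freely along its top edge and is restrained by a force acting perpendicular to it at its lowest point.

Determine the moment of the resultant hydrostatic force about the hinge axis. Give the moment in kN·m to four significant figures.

M ≈ 133.3 kN·m

γ = 1.108 × 9.81 = 10.86948 kN/m³.
With the apex down, the centroid sits h/3 = 2.75/3 = 0.916667 m below the base (the top edge), so the centroid depth is h_c = 1.9 + 0.916667 = 2.81667 m.
A = ½ × 2.97 × 2.75 = 4.08375 m².
Resultant F = γ·h_c·A = 10.86948 × 2.81667 × 4.08375 = 125.027 kN.
I_c = b·h³/36 = 2.97 × 2.75³/36 = 1.71574 m⁴.
Centre of pressure: y_p = y_c + I_c/(y_c·A) = 2.81667 + 1.71574/(2.81667 × 4.08375) = 2.81667 + 0.149161 = 2.96583 m along the plane.
The resultant acts 0.916667 + 0.149161 = 1.06583 m (along the plate) below the hinge at the top edge, so the moment about the hinge is M = F × 1.06583 = 125.027 × 1.06583 = 133.258 kN·m.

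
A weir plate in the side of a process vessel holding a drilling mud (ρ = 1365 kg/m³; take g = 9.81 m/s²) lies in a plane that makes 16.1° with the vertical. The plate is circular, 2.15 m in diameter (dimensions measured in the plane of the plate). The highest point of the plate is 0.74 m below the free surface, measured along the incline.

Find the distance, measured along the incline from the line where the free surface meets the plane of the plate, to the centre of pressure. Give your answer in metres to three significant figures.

y_p = 1.97 m

γ = ρg = 1365 × 9.81 / 1000 = 13.39065 kN/m³.
The plate makes 16.1° with the vertical, i.e. θ = 90° − 16.1° = 73.9° to the horizontal. Measuring y along the incline from the free-surface line, vertical depth h = y·sinθ with sinθ = 0.960779.
The centroid is at the centre, 1.075 m below the top of the plate, so y_c = 0.74 + 1.075 = 1.815 m and h_c = 1.815 × 0.960779 = 1.74381 m.
A = π(1.075)² = 3.6305 m².
Resultant F = γ·h_c·A = 13.39065 × 1.74381 × 3.6305 = 84.7749 kN.
I_c = πr⁴/4 = π × 1.075⁴/4 = 1.04888 m⁴.
Centre of pressure: y_p = y_c + I_c/(y_c·A) = 1.815 + 1.04888/(1.815 × 3.6305) = 1.815 + 0.159178 = 1.97418 m along the plane.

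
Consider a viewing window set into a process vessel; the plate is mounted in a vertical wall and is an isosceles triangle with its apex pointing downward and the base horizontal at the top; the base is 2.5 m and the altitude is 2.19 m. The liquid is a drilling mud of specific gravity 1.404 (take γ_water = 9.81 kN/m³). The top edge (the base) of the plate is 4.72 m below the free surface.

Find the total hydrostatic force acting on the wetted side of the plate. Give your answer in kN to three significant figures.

F ≈ 205 kN

γ = 1.404 × 9.81 = 13.77324 kN/m³.
With the apex down, the centroid sits h/3 = 2.19/3 = 0.73 m below the base (the top edge), so the centroid depth is h_c = 4.72 + 0.73 = 5.45 m.
A = ½ × 2.5 × 2.19 = 2.7375 m².
Resultant F = γ·h_c·A = 13.77324 × 5.45 × 2.7375 = 205.488 kN.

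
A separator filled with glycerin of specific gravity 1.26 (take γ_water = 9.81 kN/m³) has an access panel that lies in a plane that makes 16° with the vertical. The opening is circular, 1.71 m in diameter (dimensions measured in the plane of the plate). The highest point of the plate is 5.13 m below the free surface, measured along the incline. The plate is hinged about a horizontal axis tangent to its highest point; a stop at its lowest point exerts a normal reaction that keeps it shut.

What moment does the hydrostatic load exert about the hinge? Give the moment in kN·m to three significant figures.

M ≈ 145 kN·m

γ = 1.26 × 9.81 = 12.3606 kN/m³.
The plate makes 16° with the vertical, i.e. θ = 90° − 16° = 74° to the horizontal. Measuring y along the incline from the free-surface line, vertical depth h = y·sinθ with sinθ = 0.961262.
The centroid is at the centre, 0.855 m below the top of the plate, so y_c = 5.13 + 0.855 = 5.985 m and h_c = 5.985 × 0.961262 = 5.75315 m.
A = π(0.855)² = 2.29658 m².
Resultant F = γ·h_c·A = 12.3606 × 5.75315 × 2.29658 = 163.315 kN.
I_c = πr⁴/4 = π × 0.855⁴/4 = 0.419715 m⁴.
Centre of pressure: y_p = y_c + I_c/(y_c·A) = 5.985 + 0.419715/(5.985 × 2.29658) = 5.985 + 0.0305358 = 6.01554 m along the plane.
The resultant acts 0.855 + 0.0305358 = 0.885536 m (along the plate) below the hinge at the top edge, so the moment about the hinge is M = F × 0.885536 = 163.315 × 0.885536 = 144.621 kN·m.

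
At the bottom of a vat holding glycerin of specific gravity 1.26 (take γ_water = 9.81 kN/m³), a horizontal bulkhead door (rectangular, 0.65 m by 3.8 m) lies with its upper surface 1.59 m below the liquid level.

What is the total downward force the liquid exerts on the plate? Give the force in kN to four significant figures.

γ = 1.26 × 9.81 = 12.3606 kN/m³.
The plate is horizontal, so pressure is uniform at p = γ·h = 12.3606 × 1.59 = 19.6534 kN/m².
A = 0.65 × 3.8 = 2.47 m².
F = p·A = 19.6534 × 2.47 = 48.5439 kN.

F ≈ 48.54 kN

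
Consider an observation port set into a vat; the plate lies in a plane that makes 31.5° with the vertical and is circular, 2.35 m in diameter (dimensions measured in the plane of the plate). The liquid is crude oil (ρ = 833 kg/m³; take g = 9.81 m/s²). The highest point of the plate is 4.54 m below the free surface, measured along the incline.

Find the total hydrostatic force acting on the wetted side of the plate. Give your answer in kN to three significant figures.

F ≈ 173 kN

γ = ρg = 833 × 9.81 / 1000 = 8.17173 kN/m³.
The plate makes 31.5° with the vertical, i.e. θ = 90° − 31.5° = 58.5° to the horizontal. Measuring y along the incline from the free-surface line, vertical depth h = y·sinθ with sinθ = 0.852640.
The centroid is at the centre, 1.175 m below the top of the plate, so y_c = 4.54 + 1.175 = 5.715 m and h_c = 5.715 × 0.852640 = 4.87284 m.
A = π(1.175)² = 4.33736 m².
Resultant F = γ·h_c·A = 8.17173 × 4.87284 × 4.33736 = 172.712 kN.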